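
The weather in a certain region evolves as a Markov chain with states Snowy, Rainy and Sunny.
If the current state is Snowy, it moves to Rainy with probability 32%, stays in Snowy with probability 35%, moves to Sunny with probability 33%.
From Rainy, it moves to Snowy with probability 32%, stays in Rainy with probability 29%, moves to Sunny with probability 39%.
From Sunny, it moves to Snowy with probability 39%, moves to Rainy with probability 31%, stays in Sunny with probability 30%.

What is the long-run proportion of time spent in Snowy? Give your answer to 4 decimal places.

Let the stationary distribution be π with π = πP and π_1 + π_2 + π_3 = 1.
π_1 = 0.35·π_1 + 0.32·π_2 + 0.39·π_3
π_2 = 0.32·π_1 + 0.29·π_2 + 0.31·π_3
Solving with the normalization constraint gives π = (0.3543, 0.3074, 0.3383).
So the stationary probability of Snowy is 0.3543.

0.3543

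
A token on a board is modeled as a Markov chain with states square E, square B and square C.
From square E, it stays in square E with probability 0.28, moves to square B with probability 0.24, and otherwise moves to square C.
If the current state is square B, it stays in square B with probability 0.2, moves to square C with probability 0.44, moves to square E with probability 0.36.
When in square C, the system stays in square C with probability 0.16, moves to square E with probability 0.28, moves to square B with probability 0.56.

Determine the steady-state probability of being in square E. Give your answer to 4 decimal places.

0.3072

Let the stationary distribution be π with π = πP and π_1 + π_2 + π_3 = 1.
π_1 = 0.28·π_1 + 0.36·π_2 + 0.28·π_3
π_2 = 0.24·π_1 + 0.2·π_2 + 0.56·π_3
Solving with the normalization constraint gives π = (0.3072, 0.3395, 0.3533).
So the stationary probability of square E is 0.3072.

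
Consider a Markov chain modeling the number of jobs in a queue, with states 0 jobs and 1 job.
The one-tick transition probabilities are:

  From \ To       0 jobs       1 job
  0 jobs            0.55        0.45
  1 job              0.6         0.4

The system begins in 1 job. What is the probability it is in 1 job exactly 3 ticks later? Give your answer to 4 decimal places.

0.4285

Propagate the distribution vector 3 ticks from 1 job.
After 0 ticks: (0.0000, 1.0000)
After 1 tick: (0.6000, 0.4000)
After 2 ticks: (0.5700, 0.4300)
After 3 ticks: (0.5715, 0.4285)
P(in 1 job after 3 ticks) = 0.4285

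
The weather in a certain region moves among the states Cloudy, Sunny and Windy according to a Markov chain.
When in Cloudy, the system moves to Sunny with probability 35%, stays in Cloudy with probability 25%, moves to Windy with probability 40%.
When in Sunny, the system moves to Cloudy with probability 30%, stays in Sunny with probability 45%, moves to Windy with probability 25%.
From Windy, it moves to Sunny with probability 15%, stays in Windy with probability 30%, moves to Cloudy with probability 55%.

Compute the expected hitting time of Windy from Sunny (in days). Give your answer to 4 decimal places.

3.4146

Let t(s) be the expected number of days to first reach Windy from state s, with t(Windy) = 0. Conditioning on the first day:
t(Cloudy) = 1 + 0.25·t(Cloudy) + 0.35·t(Sunny)
t(Sunny) = 1 + 0.3·t(Cloudy) + 0.45·t(Sunny)
Solving: t(Cloudy) = 2.9268, t(Sunny) = 3.4146.
Expected days from Sunny to Windy: 3.4146.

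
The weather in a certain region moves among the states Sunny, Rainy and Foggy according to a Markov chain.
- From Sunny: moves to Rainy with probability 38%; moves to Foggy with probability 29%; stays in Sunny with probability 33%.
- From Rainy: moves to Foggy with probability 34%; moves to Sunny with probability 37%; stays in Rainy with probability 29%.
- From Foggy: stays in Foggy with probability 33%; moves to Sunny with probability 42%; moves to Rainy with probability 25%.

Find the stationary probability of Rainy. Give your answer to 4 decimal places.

0.3107

Let the stationary distribution be π with π = πP and π_1 + π_2 + π_3 = 1.
π_1 = 0.33·π_1 + 0.37·π_2 + 0.42·π_3
π_2 = 0.38·π_1 + 0.29·π_2 + 0.25·π_3
Solving with the normalization constraint gives π = (0.3711, 0.3107, 0.3183).
So the stationary probability of Rainy is 0.3107.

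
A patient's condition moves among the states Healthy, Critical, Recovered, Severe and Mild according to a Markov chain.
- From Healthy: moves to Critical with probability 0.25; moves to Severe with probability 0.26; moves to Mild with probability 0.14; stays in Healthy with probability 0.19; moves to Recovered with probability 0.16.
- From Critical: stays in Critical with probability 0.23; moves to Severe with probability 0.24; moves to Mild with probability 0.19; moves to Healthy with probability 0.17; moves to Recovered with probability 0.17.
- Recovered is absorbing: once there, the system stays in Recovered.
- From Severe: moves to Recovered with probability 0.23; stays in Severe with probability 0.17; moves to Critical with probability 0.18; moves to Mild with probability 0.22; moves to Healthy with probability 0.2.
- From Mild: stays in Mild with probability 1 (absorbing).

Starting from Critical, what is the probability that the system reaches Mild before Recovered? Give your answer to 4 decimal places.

0.5081

Let h(s) be the probability of absorption at Mild starting from transient state s. Then h(Mild) = 1 and h(Recovered) = 0. By first-step analysis:
h(Healthy) = 0.19·h(Healthy) + 0.25·h(Critical) + 0.16·0 + 0.26·h(Severe) + 0.14·1
h(Critical) = 0.17·h(Healthy) + 0.23·h(Critical) + 0.17·0 + 0.24·h(Severe) + 0.19·1
h(Severe) = 0.2·h(Healthy) + 0.18·h(Critical) + 0.23·0 + 0.17·h(Severe) + 0.22·1
Solving: h(Healthy) = 0.4878, h(Critical) = 0.5081, h(Severe) = 0.4928.
Starting from Critical, the probability is 0.5081.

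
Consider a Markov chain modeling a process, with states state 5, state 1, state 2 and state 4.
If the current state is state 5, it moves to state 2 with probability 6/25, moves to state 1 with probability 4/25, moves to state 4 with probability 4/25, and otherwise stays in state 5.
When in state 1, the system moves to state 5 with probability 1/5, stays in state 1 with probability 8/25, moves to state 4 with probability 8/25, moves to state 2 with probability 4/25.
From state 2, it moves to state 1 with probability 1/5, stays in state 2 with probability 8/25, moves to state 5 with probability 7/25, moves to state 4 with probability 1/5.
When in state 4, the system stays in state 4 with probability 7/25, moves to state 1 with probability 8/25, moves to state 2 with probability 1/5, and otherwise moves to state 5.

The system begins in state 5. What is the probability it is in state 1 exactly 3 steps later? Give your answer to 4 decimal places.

0.2392

Propagate the distribution vector 3 steps from state 5.
After 0 steps: (1.0000, 0.0000, 0.0000, 0.0000)
After 1 step: (0.4400, 0.1600, 0.2400, 0.1600)
After 2 steps: (0.3248, 0.2208, 0.2400, 0.2144)
After 3 steps: (0.2972, 0.2392, 0.2330, 0.2307)
P(in state 1 after 3 steps) = 0.2392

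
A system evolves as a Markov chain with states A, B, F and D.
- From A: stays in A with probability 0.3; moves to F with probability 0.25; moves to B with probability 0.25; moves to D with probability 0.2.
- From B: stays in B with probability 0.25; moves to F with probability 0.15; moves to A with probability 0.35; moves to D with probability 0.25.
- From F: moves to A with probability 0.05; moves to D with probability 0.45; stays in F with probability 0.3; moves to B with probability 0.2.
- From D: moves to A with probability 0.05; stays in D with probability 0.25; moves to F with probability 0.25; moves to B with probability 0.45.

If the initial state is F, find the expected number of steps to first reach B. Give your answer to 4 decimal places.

Let t(s) be the expected number of steps to first reach B from state s, with t(B) = 0. Conditioning on the first step:
t(A) = 1 + 0.3·t(A) + 0.25·t(F) + 0.2·t(D)
t(F) = 1 + 0.05·t(A) + 0.3·t(F) + 0.45·t(D)
t(D) = 1 + 0.05·t(A) + 0.25·t(F) + 0.25·t(D)
Solving: t(A) = 3.4153, t(F) = 3.4059, t(D) = 2.6963.
Expected steps from F to B: 3.4059.

3.4059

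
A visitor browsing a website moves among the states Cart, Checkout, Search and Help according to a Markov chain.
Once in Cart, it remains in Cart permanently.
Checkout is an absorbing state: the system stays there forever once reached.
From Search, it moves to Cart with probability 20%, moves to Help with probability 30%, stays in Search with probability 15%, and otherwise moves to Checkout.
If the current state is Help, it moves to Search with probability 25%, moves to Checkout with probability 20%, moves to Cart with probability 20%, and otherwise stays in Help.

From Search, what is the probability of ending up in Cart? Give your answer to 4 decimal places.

Let h(s) be the probability of absorption at Cart starting from transient state s. Then h(Cart) = 1 and h(Checkout) = 0. By first-step analysis:
h(Search) = 0.2·1 + 0.35·0 + 0.15·h(Search) + 0.3·h(Help)
h(Help) = 0.2·1 + 0.2·0 + 0.25·h(Search) + 0.35·h(Help)
Solving: h(Search) = 0.3979, h(Help) = 0.4607.
Starting from Search, the probability is 0.3979.

0.3979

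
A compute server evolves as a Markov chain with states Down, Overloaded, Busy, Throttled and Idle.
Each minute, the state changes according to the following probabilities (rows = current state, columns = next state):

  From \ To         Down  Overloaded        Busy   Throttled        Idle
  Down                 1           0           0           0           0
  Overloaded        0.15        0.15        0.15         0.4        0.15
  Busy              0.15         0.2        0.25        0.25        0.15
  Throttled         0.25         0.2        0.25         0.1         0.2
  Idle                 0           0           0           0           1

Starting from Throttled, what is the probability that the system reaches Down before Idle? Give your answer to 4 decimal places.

Let h(s) be the probability of absorption at Down starting from transient state s. Then h(Down) = 1 and h(Idle) = 0. By first-step analysis:
h(Overloaded) = 0.15·1 + 0.15·h(Overloaded) + 0.15·h(Busy) + 0.4·h(Throttled) + 0.15·0
h(Busy) = 0.15·1 + 0.2·h(Overloaded) + 0.25·h(Busy) + 0.25·h(Throttled) + 0.15·0
h(Throttled) = 0.25·1 + 0.2·h(Overloaded) + 0.25·h(Busy) + 0.1·h(Throttled) + 0.2·0
Solving: h(Overloaded) = 0.5208, h(Busy) = 0.5180, h(Throttled) = 0.5374.
Starting from Throttled, the probability is 0.5374.

0.5374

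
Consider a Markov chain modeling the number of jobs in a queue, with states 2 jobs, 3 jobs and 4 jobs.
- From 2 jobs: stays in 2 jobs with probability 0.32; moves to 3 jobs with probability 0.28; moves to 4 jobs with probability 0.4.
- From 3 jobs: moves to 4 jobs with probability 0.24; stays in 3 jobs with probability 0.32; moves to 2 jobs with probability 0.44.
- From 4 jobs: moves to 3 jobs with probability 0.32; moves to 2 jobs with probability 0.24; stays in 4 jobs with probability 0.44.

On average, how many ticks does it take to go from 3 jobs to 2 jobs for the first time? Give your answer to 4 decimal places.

Let t(s) be the expected number of ticks to first reach 2 jobs from state s, with t(2 jobs) = 0. Conditioning on the first tick:
t(3 jobs) = 1 + 0.32·t(3 jobs) + 0.24·t(4 jobs)
t(4 jobs) = 1 + 0.32·t(3 jobs) + 0.44·t(4 jobs)
Solving: t(3 jobs) = 2.6316, t(4 jobs) = 3.2895.
Expected ticks from 3 jobs to 2 jobs: 2.6316.

2.6316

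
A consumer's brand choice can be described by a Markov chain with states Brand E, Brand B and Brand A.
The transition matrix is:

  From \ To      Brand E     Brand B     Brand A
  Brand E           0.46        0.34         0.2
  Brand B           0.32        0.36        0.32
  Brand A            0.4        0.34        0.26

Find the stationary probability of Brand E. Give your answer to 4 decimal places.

Let the stationary distribution be π with π = πP and π_1 + π_2 + π_3 = 1.
π_1 = 0.46·π_1 + 0.32·π_2 + 0.4·π_3
π_2 = 0.34·π_1 + 0.36·π_2 + 0.34·π_3
Solving with the normalization constraint gives π = (0.3960, 0.3469, 0.2571).
So the stationary probability of Brand E is 0.3960.

0.3960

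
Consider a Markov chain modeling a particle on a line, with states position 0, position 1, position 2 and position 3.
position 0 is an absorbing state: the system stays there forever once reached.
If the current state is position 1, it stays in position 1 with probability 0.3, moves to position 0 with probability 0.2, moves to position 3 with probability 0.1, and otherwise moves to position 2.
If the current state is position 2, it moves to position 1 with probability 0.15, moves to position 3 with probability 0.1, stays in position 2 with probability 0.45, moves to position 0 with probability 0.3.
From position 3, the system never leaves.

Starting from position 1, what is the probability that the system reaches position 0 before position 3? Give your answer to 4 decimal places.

0.7077

Let h(s) be the probability of absorption at position 0 starting from transient state s. Then h(position 0) = 1 and h(position 3) = 0. By first-step analysis:
h(position 1) = 0.2·1 + 0.3·h(position 1) + 0.4·h(position 2) + 0.1·0
h(position 2) = 0.3·1 + 0.15·h(position 1) + 0.45·h(position 2) + 0.1·0
Solving: h(position 1) = 0.7077, h(position 2) = 0.7385.
Starting from position 1, the probability is 0.7077.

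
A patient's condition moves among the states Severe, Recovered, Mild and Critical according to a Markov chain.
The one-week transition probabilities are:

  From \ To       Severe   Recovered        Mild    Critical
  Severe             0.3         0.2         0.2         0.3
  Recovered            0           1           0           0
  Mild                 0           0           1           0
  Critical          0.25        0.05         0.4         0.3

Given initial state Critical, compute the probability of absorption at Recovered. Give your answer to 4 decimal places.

0.2048

Let h(s) be the probability of absorption at Recovered starting from transient state s. Then h(Recovered) = 1 and h(Mild) = 0. By first-step analysis:
h(Severe) = 0.3·h(Severe) + 0.2·1 + 0.2·0 + 0.3·h(Critical)
h(Critical) = 0.25·h(Severe) + 0.05·1 + 0.4·0 + 0.3·h(Critical)
Solving: h(Severe) = 0.3735, h(Critical) = 0.2048.
Starting from Critical, the probability is 0.2048.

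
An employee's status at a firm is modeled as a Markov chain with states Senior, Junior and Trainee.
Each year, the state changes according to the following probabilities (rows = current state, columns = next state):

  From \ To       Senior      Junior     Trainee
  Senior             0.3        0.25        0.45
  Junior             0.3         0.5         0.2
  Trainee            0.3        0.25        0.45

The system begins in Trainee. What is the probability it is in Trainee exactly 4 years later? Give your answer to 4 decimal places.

Propagate the distribution vector 4 years from Trainee.
After 0 years: (0.0000, 0.0000, 1.0000)
After 1 year: (0.3000, 0.2500, 0.4500)
After 2 years: (0.3000, 0.3125, 0.3875)
After 3 years: (0.3000, 0.3281, 0.3719)
After 4 years: (0.3000, 0.3320, 0.3680)
P(in Trainee after 4 years) = 0.3680

0.3680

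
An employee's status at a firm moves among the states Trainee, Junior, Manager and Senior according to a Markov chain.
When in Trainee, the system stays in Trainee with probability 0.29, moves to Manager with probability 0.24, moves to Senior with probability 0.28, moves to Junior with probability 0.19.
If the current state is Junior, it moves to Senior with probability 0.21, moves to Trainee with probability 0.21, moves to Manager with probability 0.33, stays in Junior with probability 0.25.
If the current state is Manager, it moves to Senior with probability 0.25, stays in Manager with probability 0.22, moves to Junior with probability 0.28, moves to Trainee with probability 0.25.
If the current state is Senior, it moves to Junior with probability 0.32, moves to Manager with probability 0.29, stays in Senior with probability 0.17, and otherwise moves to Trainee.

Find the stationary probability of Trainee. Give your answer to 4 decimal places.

Let the stationary distribution be π with π = πP and π_1 + π_2 + π_3 + π_4 = 1.
π_1 = 0.29·π_1 + 0.21·π_2 + 0.25·π_3 + 0.22·π_4
π_2 = 0.19·π_1 + 0.25·π_2 + 0.28·π_3 + 0.32·π_4
π_3 = 0.24·π_1 + 0.33·π_2 + 0.22·π_3 + 0.29·π_4
Solving with the normalization constraint gives π = (0.2425, 0.2595, 0.2694, 0.2286).
So the stationary probability of Trainee is 0.2425.

0.2425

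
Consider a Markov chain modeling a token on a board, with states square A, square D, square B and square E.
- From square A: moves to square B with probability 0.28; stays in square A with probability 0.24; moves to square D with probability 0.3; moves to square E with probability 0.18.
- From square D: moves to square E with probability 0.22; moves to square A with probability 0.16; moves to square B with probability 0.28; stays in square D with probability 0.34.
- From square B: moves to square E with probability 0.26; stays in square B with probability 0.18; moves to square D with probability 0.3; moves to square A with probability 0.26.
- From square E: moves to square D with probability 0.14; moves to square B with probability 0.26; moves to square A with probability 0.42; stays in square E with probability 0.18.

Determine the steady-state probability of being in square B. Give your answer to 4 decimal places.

0.2507

Let the stationary distribution be π with π = πP and π_1 + π_2 + π_3 + π_4 = 1.
π_1 = 0.24·π_1 + 0.16·π_2 + 0.26·π_3 + 0.42·π_4
π_2 = 0.3·π_1 + 0.34·π_2 + 0.3·π_3 + 0.14·π_4
π_3 = 0.28·π_1 + 0.28·π_2 + 0.18·π_3 + 0.26·π_4
Solving with the normalization constraint gives π = (0.2608, 0.2773, 0.2507, 0.2111).
So the stationary probability of square B is 0.2507.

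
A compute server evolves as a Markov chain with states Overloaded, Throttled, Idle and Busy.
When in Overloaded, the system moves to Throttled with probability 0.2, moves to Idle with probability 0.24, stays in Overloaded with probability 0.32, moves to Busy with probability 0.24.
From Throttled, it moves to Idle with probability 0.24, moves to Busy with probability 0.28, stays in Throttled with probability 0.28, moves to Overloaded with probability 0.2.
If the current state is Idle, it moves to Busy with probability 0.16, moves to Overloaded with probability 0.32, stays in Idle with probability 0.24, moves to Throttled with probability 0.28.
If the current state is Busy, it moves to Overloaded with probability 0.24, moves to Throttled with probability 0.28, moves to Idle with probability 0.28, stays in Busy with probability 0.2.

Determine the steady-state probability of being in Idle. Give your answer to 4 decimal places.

Let the stationary distribution be π with π = πP and π_1 + π_2 + π_3 + π_4 = 1.
π_1 = 0.32·π_1 + 0.2·π_2 + 0.32·π_3 + 0.24·π_4
π_2 = 0.2·π_1 + 0.28·π_2 + 0.28·π_3 + 0.28·π_4
π_3 = 0.24·π_1 + 0.24·π_2 + 0.24·π_3 + 0.28·π_4
Solving with the normalization constraint gives π = (0.2713, 0.2583, 0.2489, 0.2216).
So the stationary probability of Idle is 0.2489.

0.2489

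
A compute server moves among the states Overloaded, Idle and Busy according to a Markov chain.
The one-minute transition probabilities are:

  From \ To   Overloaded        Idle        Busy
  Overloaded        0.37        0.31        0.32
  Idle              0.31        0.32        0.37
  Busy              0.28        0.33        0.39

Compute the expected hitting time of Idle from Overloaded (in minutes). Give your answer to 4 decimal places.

Let t(s) be the expected number of minutes to first reach Idle from state s, with t(Idle) = 0. Conditioning on the first minute:
t(Overloaded) = 1 + 0.37·t(Overloaded) + 0.32·t(Busy)
t(Busy) = 1 + 0.28·t(Overloaded) + 0.39·t(Busy)
Solving: t(Overloaded) = 3.1558, t(Busy) = 3.0879.
Expected minutes from Overloaded to Idle: 3.1558.

3.1558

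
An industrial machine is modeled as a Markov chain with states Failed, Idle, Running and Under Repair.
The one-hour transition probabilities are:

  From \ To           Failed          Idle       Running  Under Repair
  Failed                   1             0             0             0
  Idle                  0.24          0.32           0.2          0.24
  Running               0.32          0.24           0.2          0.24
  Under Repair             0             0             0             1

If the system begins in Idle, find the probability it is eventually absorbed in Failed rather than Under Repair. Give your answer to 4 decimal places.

0.5161

Let h(s) be the probability of absorption at Failed starting from transient state s. Then h(Failed) = 1 and h(Under Repair) = 0. By first-step analysis:
h(Idle) = 0.24·1 + 0.32·h(Idle) + 0.2·h(Running) + 0.24·0
h(Running) = 0.32·1 + 0.24·h(Idle) + 0.2·h(Running) + 0.24·0
Solving: h(Idle) = 0.5161, h(Running) = 0.5548.
Starting from Idle, the probability is 0.5161.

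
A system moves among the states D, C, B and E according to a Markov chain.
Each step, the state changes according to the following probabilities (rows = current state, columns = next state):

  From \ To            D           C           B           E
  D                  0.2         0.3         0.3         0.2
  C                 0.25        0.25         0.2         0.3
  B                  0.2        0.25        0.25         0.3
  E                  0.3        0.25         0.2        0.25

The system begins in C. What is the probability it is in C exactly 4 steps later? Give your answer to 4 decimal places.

0.2620

Propagate the distribution vector 4 steps from C.
After 0 steps: (0.0000, 1.0000, 0.0000, 0.0000)
After 1 step: (0.2500, 0.2500, 0.2000, 0.3000)
After 2 steps: (0.2425, 0.2625, 0.2350, 0.2600)
After 3 steps: (0.2391, 0.2621, 0.2360, 0.2628)
After 4 steps: (0.2394, 0.2620, 0.2357, 0.2630)
P(in C after 4 steps) = 0.2620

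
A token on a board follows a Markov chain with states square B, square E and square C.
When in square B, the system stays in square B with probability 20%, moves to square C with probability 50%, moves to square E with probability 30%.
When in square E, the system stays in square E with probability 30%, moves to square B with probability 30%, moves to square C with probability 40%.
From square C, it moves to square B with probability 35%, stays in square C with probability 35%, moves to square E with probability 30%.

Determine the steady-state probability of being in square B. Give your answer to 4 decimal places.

0.2913

Let the stationary distribution be π with π = πP and π_1 + π_2 + π_3 = 1.
π_1 = 0.2·π_1 + 0.3·π_2 + 0.35·π_3
π_2 = 0.3·π_1 + 0.3·π_2 + 0.3·π_3
Solving with the normalization constraint gives π = (0.2913, 0.3000, 0.4087).
So the stationary probability of square B is 0.2913.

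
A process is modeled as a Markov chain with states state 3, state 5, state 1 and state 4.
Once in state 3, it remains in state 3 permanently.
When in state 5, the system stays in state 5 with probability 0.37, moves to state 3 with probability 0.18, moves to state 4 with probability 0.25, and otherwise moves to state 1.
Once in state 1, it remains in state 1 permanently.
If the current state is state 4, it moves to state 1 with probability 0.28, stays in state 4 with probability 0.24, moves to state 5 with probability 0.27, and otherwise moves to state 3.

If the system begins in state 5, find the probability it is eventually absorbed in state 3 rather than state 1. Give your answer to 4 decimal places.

0.4602

Let h(s) be the probability of absorption at state 3 starting from transient state s. Then h(state 3) = 1 and h(state 1) = 0. By first-step analysis:
h(state 5) = 0.18·1 + 0.37·h(state 5) + 0.2·0 + 0.25·h(state 4)
h(state 4) = 0.21·1 + 0.27·h(state 5) + 0.28·0 + 0.24·h(state 4)
Solving: h(state 5) = 0.4602, h(state 4) = 0.4398.
Starting from state 5, the probability is 0.4602.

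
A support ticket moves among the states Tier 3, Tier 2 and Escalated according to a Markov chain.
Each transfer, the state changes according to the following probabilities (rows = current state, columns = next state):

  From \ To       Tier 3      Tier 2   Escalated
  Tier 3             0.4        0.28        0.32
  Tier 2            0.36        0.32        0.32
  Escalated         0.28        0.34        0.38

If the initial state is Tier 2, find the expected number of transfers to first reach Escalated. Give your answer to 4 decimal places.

Let t(s) be the expected number of transfers to first reach Escalated from state s, with t(Escalated) = 0. Conditioning on the first transfer:
t(Tier 3) = 1 + 0.4·t(Tier 3) + 0.28·t(Tier 2)
t(Tier 2) = 1 + 0.36·t(Tier 3) + 0.32·t(Tier 2)
Solving: t(Tier 3) = 3.1250, t(Tier 2) = 3.1250.
Expected transfers from Tier 2 to Escalated: 3.1250.

3.1250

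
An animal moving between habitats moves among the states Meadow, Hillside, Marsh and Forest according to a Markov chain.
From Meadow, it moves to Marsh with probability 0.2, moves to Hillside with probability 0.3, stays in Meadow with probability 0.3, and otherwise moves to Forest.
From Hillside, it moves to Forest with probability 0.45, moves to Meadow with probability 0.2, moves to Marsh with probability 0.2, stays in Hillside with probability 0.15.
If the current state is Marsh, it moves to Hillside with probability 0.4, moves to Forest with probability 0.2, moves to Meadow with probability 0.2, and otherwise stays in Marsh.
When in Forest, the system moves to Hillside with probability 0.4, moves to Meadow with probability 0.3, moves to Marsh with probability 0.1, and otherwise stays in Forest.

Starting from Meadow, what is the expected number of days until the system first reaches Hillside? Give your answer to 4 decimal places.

2.9586

Let t(s) be the expected number of days to first reach Hillside from state s, with t(Hillside) = 0. Conditioning on the first day:
t(Meadow) = 1 + 0.3·t(Meadow) + 0.2·t(Marsh) + 0.2·t(Forest)
t(Marsh) = 1 + 0.2·t(Meadow) + 0.2·t(Marsh) + 0.2·t(Forest)
t(Forest) = 1 + 0.3·t(Meadow) + 0.1·t(Marsh) + 0.2·t(Forest)
Solving: t(Meadow) = 2.9586, t(Marsh) = 2.6627, t(Forest) = 2.6923.
Expected days from Meadow to Hillside: 2.9586.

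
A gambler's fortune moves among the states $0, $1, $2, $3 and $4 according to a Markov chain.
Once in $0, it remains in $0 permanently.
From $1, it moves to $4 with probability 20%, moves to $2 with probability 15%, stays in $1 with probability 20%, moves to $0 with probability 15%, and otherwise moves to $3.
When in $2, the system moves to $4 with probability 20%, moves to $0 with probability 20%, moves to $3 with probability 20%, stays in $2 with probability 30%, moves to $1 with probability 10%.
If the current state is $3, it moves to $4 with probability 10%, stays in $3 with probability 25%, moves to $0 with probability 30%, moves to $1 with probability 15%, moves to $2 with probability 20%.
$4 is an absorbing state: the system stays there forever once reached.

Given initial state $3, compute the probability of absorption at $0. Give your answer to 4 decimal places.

0.6535

Let h(s) be the probability of absorption at $0 starting from transient state s. Then h($0) = 1 and h($4) = 0. By first-step analysis:
h($1) = 0.15·1 + 0.2·h($1) + 0.15·h($2) + 0.3·h($3) + 0.2·0
h($2) = 0.2·1 + 0.1·h($1) + 0.3·h($2) + 0.2·h($3) + 0.2·0
h($3) = 0.3·1 + 0.15·h($1) + 0.2·h($2) + 0.25·h($3) + 0.1·0
Solving: h($1) = 0.5355, h($2) = 0.5489, h($3) = 0.6535.
Starting from $3, the probability is 0.6535.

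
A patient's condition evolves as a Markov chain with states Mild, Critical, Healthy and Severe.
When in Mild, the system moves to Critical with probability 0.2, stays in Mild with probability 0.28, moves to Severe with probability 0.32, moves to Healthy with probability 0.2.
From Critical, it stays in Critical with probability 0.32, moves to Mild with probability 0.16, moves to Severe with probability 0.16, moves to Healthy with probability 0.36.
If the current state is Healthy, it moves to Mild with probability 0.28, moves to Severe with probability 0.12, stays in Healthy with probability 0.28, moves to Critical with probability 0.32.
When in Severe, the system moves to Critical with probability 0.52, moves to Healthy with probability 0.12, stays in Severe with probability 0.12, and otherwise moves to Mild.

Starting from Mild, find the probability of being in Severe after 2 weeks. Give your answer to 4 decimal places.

Propagate the distribution vector 2 weeks from Mild.
After 0 weeks: (1.0000, 0.0000, 0.0000, 0.0000)
After 1 week: (0.2800, 0.2000, 0.2000, 0.3200)
After 2 weeks: (0.2432, 0.3504, 0.2224, 0.1840)
P(in Severe after 2 weeks) = 0.1840

0.1840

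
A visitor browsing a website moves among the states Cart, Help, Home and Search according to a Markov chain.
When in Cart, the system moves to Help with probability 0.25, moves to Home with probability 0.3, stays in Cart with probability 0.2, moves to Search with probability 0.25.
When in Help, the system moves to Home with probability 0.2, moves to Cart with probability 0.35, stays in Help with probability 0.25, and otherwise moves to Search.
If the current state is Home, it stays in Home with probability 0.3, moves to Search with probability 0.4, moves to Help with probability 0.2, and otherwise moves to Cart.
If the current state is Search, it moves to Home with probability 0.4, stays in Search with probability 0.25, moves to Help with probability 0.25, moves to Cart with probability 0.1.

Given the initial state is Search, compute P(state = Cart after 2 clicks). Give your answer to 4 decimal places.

Propagate the distribution vector 2 clicks from Search.
After 0 clicks: (0.0000, 0.0000, 0.0000, 1.0000)
After 1 click: (0.1000, 0.2500, 0.4000, 0.2500)
After 2 clicks: (0.1725, 0.2300, 0.3000, 0.2975)
P(in Cart after 2 clicks) = 0.1725

0.1725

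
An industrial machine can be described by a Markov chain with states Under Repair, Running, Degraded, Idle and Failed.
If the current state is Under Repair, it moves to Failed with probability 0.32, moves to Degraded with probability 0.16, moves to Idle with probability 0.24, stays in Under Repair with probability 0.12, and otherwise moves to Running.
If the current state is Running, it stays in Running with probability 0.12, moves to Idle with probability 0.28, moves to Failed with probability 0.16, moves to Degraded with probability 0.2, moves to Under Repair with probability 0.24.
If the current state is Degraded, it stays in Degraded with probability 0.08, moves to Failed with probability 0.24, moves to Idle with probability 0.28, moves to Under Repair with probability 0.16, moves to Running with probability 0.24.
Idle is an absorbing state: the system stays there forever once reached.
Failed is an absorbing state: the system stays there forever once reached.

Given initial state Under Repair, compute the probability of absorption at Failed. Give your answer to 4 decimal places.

Let h(s) be the probability of absorption at Failed starting from transient state s. Then h(Failed) = 1 and h(Idle) = 0. By first-step analysis:
h(Under Repair) = 0.12·h(Under Repair) + 0.16·h(Running) + 0.16·h(Degraded) + 0.24·0 + 0.32·1
h(Running) = 0.24·h(Under Repair) + 0.12·h(Running) + 0.2·h(Degraded) + 0.28·0 + 0.16·1
h(Degraded) = 0.16·h(Under Repair) + 0.24·h(Running) + 0.08·h(Degraded) + 0.28·0 + 0.24·1
Solving: h(Under Repair) = 0.5265, h(Running) = 0.4311, h(Degraded) = 0.4649.
Starting from Under Repair, the probability is 0.5265.

0.5265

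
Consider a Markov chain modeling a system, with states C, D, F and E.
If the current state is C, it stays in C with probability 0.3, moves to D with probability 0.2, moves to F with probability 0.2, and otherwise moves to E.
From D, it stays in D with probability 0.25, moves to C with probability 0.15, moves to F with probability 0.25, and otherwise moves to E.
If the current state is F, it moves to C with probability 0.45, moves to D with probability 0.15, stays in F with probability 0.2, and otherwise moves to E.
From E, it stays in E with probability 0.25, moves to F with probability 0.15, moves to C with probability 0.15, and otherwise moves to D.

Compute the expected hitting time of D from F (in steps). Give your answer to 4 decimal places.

4.1690

Let t(s) be the expected number of steps to first reach D from state s, with t(D) = 0. Conditioning on the first step:
t(C) = 1 + 0.3·t(C) + 0.2·t(F) + 0.3·t(E)
t(F) = 1 + 0.45·t(C) + 0.2·t(F) + 0.2·t(E)
t(E) = 1 + 0.15·t(C) + 0.15·t(F) + 0.25·t(E)
Solving: t(C) = 3.8812, t(F) = 4.1690, t(E) = 2.9434.
Expected steps from F to D: 4.1690.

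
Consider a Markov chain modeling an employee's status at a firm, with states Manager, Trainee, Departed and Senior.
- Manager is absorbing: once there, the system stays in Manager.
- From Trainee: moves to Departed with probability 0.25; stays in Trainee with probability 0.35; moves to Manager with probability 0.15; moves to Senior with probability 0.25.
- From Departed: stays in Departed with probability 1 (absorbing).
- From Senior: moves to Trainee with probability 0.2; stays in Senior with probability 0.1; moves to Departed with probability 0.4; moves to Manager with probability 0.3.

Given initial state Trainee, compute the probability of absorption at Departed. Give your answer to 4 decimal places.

Let h(s) be the probability of absorption at Departed starting from transient state s. Then h(Departed) = 1 and h(Manager) = 0. By first-step analysis:
h(Trainee) = 0.15·0 + 0.35·h(Trainee) + 0.25·1 + 0.25·h(Senior)
h(Senior) = 0.3·0 + 0.2·h(Trainee) + 0.4·1 + 0.1·h(Senior)
Solving: h(Trainee) = 0.6075, h(Senior) = 0.5794.
Starting from Trainee, the probability is 0.6075.

0.6075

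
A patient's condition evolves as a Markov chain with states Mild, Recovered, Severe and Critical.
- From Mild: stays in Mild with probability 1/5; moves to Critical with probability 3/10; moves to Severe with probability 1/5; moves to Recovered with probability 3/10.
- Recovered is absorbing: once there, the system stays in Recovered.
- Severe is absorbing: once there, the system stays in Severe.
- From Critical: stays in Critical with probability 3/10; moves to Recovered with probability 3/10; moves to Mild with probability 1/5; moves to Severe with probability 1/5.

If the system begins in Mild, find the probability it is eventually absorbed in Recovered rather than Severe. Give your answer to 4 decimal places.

0.6000

Let h(s) be the probability of absorption at Recovered starting from transient state s. Then h(Recovered) = 1 and h(Severe) = 0. By first-step analysis:
h(Mild) = 0.2·h(Mild) + 0.3·1 + 0.2·0 + 0.3·h(Critical)
h(Critical) = 0.2·h(Mild) + 0.3·1 + 0.2·0 + 0.3·h(Critical)
Solving: h(Mild) = 0.6000, h(Critical) = 0.6000.
Starting from Mild, the probability is 0.6000.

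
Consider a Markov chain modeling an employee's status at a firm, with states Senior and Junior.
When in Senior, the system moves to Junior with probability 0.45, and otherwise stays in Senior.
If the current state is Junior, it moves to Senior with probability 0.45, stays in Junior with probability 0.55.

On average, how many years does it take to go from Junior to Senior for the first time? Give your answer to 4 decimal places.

Let t(s) be the expected number of years to first reach Senior from state s, with t(Senior) = 0. Conditioning on the first year:
t(Junior) = 1 + 0.55·t(Junior)
Solving: t(Junior) = 2.2222.
Expected years from Junior to Senior: 2.2222.

2.2222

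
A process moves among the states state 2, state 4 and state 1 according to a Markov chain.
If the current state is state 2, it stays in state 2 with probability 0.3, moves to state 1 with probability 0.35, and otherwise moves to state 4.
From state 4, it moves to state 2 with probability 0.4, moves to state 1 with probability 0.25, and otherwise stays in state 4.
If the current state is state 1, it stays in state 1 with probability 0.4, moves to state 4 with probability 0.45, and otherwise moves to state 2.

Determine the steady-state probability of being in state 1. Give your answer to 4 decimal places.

Let the stationary distribution be π with π = πP and π_1 + π_2 + π_3 = 1.
π_1 = 0.3·π_1 + 0.4·π_2 + 0.15·π_3
π_2 = 0.35·π_1 + 0.35·π_2 + 0.45·π_3
Solving with the normalization constraint gives π = (0.2891, 0.3828, 0.3281).
So the stationary probability of state 1 is 0.3281.

0.3281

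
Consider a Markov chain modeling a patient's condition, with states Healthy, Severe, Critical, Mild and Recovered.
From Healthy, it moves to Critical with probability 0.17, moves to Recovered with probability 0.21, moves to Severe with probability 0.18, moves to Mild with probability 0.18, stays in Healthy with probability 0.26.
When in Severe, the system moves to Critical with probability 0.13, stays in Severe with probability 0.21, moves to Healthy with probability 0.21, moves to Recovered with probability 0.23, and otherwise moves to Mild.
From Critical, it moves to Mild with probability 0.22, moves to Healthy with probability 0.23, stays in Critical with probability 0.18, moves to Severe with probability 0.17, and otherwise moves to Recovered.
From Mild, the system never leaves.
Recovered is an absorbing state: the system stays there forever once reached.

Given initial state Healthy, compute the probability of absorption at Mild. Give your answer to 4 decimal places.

Let h(s) be the probability of absorption at Mild starting from transient state s. Then h(Mild) = 1 and h(Recovered) = 0. By first-step analysis:
h(Healthy) = 0.26·h(Healthy) + 0.18·h(Severe) + 0.17·h(Critical) + 0.18·1 + 0.21·0
h(Severe) = 0.21·h(Healthy) + 0.21·h(Severe) + 0.13·h(Critical) + 0.22·1 + 0.23·0
h(Critical) = 0.23·h(Healthy) + 0.17·h(Severe) + 0.18·h(Critical) + 0.22·1 + 0.2·0
Solving: h(Healthy) = 0.4777, h(Severe) = 0.4883, h(Critical) = 0.5035.
Starting from Healthy, the probability is 0.4777.

0.4777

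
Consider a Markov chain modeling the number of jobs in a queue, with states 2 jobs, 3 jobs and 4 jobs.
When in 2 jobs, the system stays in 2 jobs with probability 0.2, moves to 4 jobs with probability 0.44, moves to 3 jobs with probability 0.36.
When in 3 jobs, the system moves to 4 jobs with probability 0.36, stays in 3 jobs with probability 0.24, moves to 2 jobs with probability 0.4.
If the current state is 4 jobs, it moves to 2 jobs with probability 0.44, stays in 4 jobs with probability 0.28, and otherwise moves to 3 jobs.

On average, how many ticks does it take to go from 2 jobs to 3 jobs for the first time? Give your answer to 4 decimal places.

3.0335

Let t(s) be the expected number of ticks to first reach 3 jobs from state s, with t(3 jobs) = 0. Conditioning on the first tick:
t(2 jobs) = 1 + 0.2·t(2 jobs) + 0.44·t(4 jobs)
t(4 jobs) = 1 + 0.44·t(2 jobs) + 0.28·t(4 jobs)
Solving: t(2 jobs) = 3.0335, t(4 jobs) = 3.2427.
Expected ticks from 2 jobs to 3 jobs: 3.0335.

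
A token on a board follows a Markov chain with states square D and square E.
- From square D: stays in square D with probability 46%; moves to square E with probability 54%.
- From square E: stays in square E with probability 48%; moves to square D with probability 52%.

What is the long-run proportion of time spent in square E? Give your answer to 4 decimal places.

0.5094

Let the stationary distribution be π with π = πP and π_1 + π_2 = 1.
π_1 = 0.46·π_1 + 0.52·π_2
Solving with the normalization constraint gives π = (0.4906, 0.5094).
So the stationary probability of square E is 0.5094.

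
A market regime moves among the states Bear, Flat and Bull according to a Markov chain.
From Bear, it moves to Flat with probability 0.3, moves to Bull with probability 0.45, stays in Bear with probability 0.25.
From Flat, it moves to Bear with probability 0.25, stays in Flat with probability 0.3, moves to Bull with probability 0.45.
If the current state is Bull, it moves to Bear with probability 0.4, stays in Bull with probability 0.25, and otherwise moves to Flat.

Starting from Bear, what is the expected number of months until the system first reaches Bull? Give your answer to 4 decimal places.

Let t(s) be the expected number of months to first reach Bull from state s, with t(Bull) = 0. Conditioning on the first month:
t(Bear) = 1 + 0.25·t(Bear) + 0.3·t(Flat)
t(Flat) = 1 + 0.25·t(Bear) + 0.3·t(Flat)
Solving: t(Bear) = 2.2222, t(Flat) = 2.2222.
Expected months from Bear to Bull: 2.2222.

2.2222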